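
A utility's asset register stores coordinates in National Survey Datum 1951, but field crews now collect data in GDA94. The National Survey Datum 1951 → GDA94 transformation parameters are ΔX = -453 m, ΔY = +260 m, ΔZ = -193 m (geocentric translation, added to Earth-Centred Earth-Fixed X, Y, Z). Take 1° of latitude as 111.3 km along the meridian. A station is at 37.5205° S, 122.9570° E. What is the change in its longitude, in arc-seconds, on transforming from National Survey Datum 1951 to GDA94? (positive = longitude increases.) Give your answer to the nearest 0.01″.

Δλ = 9.73″

sin φ = -0.609045, cos φ = 0.793135, sin λ = 0.839079, cos λ = -0.544009.
East component: ΔE = −sin λ·ΔX + cos λ·ΔY = −(0.839079)(-453) + (-0.544009)(260) = 238.66 m.
1° of latitude spans 111300 m; at latitude φ, 1° of longitude spans that × cos φ = 88276.0 m, so Δλ = 238.66 / 88276.0 × 3600 = 9.733″.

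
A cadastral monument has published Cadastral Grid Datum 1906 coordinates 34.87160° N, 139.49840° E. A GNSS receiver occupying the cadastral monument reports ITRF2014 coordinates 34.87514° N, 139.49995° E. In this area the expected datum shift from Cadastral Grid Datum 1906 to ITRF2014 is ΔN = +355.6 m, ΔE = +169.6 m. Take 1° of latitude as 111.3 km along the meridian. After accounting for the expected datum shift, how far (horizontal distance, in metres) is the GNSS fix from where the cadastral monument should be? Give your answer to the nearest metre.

48 m

Observed coordinate differences: Δφ = +0.00354°, Δλ = +0.00155°.
Converting to metres (1° lat = 111300 m, cos φ = 0.820435): observed ΔN = 394.0 m, observed ΔE = 141.5 m.
Subtracting the expected shift leaves a residual of 394.0 − (355.6) = 38.4 m north and 141.5 − (169.6) = -28.1 m east.
Residual distance = √(38.4² + (-28.1)²) = 47.6 m.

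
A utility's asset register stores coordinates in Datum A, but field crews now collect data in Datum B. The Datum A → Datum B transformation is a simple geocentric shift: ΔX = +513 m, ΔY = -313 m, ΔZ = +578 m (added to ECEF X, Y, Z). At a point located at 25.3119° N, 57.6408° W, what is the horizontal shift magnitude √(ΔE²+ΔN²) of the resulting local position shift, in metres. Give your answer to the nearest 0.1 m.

At φ = 25.3119°, λ = -57.6408°: sin φ = 0.427546, cos φ = 0.903994, sin λ = -0.844709, cos λ = 0.535225.
ΔE = −sin λ·ΔX + cos λ·ΔY = −(-0.844709)·(513) + (0.535225)·(-313) = 265.81 m.
ΔN = −sin φ cos λ·ΔX − sin φ sin λ·ΔY + cos φ·ΔZ = −(0.427546)(0.535225)(513) − (0.427546)(-0.844709)(-313) + (0.903994)(578) = 292.08 m.
Horizontal magnitude = √(ΔE² + ΔN²) = √(265.81² + 292.08²) = 394.92 m.

394.9 m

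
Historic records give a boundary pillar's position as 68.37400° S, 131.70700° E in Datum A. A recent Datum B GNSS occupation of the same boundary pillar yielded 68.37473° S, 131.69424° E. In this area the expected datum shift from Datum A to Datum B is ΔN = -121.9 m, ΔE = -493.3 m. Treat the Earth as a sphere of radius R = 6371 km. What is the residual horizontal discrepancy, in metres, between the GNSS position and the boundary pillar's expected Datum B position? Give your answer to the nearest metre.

50 m

Observed coordinate differences: Δφ = -0.00073°, Δλ = -0.01276°.
Converting to metres (1° lat = 111195 m, cos φ = 0.368546): observed ΔN = -81.2 m, observed ΔE = -522.9 m.
Subtracting the expected shift leaves a residual of -81.2 − (-121.9) = 40.7 m north and -522.9 − (-493.3) = -29.6 m east.
Residual distance = √(40.7² + (-29.6)²) = 50.4 m.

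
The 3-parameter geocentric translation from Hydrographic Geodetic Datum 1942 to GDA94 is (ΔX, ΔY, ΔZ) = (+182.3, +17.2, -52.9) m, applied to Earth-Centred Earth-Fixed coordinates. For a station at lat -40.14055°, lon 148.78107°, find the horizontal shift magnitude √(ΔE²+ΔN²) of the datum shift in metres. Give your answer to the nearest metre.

174 m

At φ = -40.14055°, λ = 148.78107°: sin φ = -0.644665, cos φ = 0.764465, sin λ = 0.518310, cos λ = -0.855193.
ΔE = −sin λ·ΔX + cos λ·ΔY = −(0.518310)·(182.3) + (-0.855193)·(17.2) = -109.20 m.
ΔN = −sin φ cos λ·ΔX − sin φ sin λ·ΔY + cos φ·ΔZ = −(-0.644665)(-0.855193)(182.3) − (-0.644665)(0.518310)(17.2) + (0.764465)(-52.9) = -135.20 m.
Horizontal magnitude = √(ΔE² + ΔN²) = √((-109.20)² + (-135.20)²) = 173.79 m.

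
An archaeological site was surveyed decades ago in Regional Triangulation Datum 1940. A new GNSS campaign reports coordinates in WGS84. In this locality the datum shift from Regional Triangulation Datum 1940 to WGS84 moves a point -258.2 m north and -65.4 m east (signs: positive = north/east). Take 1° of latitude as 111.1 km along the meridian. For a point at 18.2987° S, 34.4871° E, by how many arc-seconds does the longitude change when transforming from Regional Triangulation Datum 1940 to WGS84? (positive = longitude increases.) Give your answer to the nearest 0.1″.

Δλ = -2.2″

At latitude -18.2987°, cos φ = 0.949433.
1° of longitude at this latitude = 111.1 × cos φ = 105.48 km, so Δλ = -65.4 / 105482.0 = -0.0006200° = -2.232″.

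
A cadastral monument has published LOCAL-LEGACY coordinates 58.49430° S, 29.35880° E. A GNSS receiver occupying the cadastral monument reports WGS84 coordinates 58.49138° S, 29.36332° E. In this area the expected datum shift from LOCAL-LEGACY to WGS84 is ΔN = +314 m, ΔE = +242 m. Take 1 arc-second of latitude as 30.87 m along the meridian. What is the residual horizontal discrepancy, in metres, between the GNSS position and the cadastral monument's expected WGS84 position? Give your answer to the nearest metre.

23 m

Observed coordinate differences: Δφ = +0.00292°, Δλ = +0.00452°.
Converting to metres (1° lat = 111132 m, cos φ = 0.522583): observed ΔN = 324.5 m, observed ΔE = 262.5 m.
Subtracting the expected shift leaves a residual of 324.5 − (314) = 10.5 m north and 262.5 − (242) = 20.5 m east.
Residual distance = √(10.5² + 20.5²) = 23.0 m.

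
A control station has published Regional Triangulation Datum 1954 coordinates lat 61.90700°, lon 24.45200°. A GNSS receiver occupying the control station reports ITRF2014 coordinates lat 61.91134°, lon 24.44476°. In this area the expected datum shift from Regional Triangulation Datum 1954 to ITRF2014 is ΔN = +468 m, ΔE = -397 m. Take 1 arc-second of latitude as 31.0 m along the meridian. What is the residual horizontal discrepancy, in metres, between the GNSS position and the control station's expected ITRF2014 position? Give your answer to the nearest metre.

Observed coordinate differences: Δφ = +0.00434°, Δλ = -0.00724°.
Converting to metres (1° lat = 111600 m, cos φ = 0.470904): observed ΔN = 484.3 m, observed ΔE = -380.5 m.
Subtracting the expected shift leaves a residual of 484.3 − (468) = 16.3 m north and -380.5 − (-397) = 16.5 m east.
Residual distance = √(16.3² + 16.5²) = 23.2 m.

23 m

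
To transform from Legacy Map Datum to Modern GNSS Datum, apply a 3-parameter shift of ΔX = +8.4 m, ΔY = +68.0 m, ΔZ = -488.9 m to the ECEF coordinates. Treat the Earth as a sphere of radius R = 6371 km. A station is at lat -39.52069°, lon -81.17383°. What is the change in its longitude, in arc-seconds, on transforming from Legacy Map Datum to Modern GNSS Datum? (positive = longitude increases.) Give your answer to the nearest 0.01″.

Δλ = 0.79″

sin φ = -0.636357, cos φ = 0.771395, sin λ = -0.988158, cos λ = 0.153437.
East component: ΔE = −sin λ·ΔX + cos λ·ΔY = −(-0.988158)(8.4) + (0.153437)(68.0) = 18.73 m.
1° of latitude spans πR/180 = 111195 m; at latitude φ, 1° of longitude spans that × cos φ = 85775.2 m, so Δλ = 18.73 / 85775.2 × 3600 = 0.786″.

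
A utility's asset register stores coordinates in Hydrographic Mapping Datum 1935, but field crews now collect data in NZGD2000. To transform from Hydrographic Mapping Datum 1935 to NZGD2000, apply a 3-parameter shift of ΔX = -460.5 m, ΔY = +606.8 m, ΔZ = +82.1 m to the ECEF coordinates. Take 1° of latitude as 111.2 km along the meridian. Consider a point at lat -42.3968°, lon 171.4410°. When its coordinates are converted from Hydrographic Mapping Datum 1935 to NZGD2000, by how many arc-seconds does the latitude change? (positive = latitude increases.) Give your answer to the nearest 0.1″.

Δφ = 13.9″

sin φ = -0.674261, cos φ = 0.738493, sin λ = 0.148828, cos λ = -0.988863.
North component: ΔN = −sin φ cos λ·ΔX − sin φ sin λ·ΔY + cos φ·ΔZ = −(-0.674261)(-0.988863)(-460.5) − (-0.674261)(0.148828)(606.8) + (0.738493)(82.1) = 428.56 m.
1° of latitude spans 111200 m, so Δφ = 428.56 / 111200 × 3600 = 13.874″.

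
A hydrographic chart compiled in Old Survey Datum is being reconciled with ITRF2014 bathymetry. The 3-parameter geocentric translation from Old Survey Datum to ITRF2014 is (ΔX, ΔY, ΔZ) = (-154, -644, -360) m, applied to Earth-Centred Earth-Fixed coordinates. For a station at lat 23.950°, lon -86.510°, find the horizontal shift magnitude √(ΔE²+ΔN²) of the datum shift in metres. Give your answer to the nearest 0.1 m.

617.1 m

At φ = 23.950°, λ = -86.510°: sin φ = 0.405939, cos φ = 0.913900, sin λ = -0.998145, cos λ = 0.060874.
ΔE = −sin λ·ΔX + cos λ·ΔY = −(-0.998145)·(-154) + (0.060874)·(-644) = -192.92 m.
ΔN = −sin φ cos λ·ΔX − sin φ sin λ·ΔY + cos φ·ΔZ = −(0.405939)(0.060874)(-154) − (0.405939)(-0.998145)(-644) + (0.913900)(-360) = -586.14 m.
Horizontal magnitude = √(ΔE² + ΔN²) = √((-192.92)² + (-586.14)²) = 617.07 m.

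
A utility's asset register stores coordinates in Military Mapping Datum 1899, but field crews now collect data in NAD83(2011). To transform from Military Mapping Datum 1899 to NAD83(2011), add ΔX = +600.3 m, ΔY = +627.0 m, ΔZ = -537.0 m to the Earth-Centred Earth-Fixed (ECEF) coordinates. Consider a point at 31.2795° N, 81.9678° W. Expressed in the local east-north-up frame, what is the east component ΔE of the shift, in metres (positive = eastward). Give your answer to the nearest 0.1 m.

The local east axis at (φ, λ) is (−sin λ, cos λ, 0), so ΔE = −sin(-81.9678°)·600.3 + cos(-81.9678°)·627.0 = 682.02 m.

ΔE = 682.0 m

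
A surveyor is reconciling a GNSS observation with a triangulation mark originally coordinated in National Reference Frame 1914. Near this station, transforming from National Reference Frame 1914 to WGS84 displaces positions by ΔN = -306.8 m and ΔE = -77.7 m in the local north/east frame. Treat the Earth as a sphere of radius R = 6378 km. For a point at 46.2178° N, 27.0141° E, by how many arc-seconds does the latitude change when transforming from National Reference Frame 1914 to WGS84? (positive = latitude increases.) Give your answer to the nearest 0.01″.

On a sphere of radius R, 1 rad of latitude = R, so Δφ = ΔN / R = -306.8 / 6378000 = -4.8103e-05 rad = -9.922″.

Δφ = -9.92″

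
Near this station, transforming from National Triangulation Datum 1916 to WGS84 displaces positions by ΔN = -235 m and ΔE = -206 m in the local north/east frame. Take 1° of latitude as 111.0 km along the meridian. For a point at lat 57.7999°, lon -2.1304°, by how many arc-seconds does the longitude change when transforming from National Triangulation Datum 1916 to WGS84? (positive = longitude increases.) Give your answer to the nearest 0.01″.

At latitude 57.7999°, cos φ = 0.532878.
1° of longitude at this latitude = 111.0 × cos φ = 59.15 km, so Δλ = -206.0 / 59149.4 = -0.0034827° = -12.538″.

Δλ = -12.54″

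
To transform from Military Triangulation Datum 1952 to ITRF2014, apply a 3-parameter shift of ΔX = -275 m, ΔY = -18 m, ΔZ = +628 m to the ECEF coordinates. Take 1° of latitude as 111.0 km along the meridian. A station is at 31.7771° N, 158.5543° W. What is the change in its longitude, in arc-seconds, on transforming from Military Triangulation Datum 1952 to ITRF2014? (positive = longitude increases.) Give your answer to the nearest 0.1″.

Δλ = -3.2″

sin φ = 0.526616, cos φ = 0.850103, sin λ = -0.365619, cos λ = -0.930764.
East component: ΔE = −sin λ·ΔX + cos λ·ΔY = −(-0.365619)(-275) + (-0.930764)(-18) = -83.79 m.
1° of latitude spans 111000 m; at latitude φ, 1° of longitude spans that × cos φ = 94361.5 m, so Δλ = -83.79 / 94361.5 × 3600 = -3.197″.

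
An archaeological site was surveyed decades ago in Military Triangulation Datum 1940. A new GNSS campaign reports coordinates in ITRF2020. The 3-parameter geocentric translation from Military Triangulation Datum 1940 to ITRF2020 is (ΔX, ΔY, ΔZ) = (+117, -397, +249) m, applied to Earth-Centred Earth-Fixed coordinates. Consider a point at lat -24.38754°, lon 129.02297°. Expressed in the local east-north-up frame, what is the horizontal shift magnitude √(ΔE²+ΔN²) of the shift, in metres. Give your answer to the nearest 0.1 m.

173.4 m

The local east axis at (φ, λ) is (−sin λ, cos λ, 0), so ΔE = −sin(129.02297°)·117 + cos(129.02297°)·(-397) = 159.07 m.
The local north axis is (−sin φ cos λ, −sin φ sin λ, cos φ), giving ΔN = -30.418 − 127.351 + 226.783 = 69.01 m.
Horizontal magnitude = √(ΔE² + ΔN²) = √(159.07² + 69.01²) = 173.39 m.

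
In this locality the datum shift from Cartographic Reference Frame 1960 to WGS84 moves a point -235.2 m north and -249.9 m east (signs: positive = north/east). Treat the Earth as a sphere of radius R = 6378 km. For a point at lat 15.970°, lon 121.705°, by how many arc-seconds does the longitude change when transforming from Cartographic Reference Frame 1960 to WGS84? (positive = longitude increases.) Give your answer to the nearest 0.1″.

At latitude 15.970°, cos φ = 0.961406.
One radian of longitude at latitude φ spans R cos φ, so Δλ = ΔE / (R cos φ) = -249.9 / (6378000 × 0.961406) = -4.0754e-05 rad = -8.406″.

Δλ = -8.4″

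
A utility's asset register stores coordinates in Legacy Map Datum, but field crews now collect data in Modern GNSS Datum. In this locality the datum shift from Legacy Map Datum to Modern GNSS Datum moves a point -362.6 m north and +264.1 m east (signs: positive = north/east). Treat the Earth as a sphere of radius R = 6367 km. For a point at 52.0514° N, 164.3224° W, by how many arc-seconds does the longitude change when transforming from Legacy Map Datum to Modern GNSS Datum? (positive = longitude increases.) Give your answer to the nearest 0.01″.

At latitude 52.0514°, cos φ = 0.614954.
One radian of longitude at latitude φ spans R cos φ, so Δλ = ΔE / (R cos φ) = 264.1 / (6367000 × 0.614954) = 6.7451e-05 rad = 13.913″.

Δλ = 13.91″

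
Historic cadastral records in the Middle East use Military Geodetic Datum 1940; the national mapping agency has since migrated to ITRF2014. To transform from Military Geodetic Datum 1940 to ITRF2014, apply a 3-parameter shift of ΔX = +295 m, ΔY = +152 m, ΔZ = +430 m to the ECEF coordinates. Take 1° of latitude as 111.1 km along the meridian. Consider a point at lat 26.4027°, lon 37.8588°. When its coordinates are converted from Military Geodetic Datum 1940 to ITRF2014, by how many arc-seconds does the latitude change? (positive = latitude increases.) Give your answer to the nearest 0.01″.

sin φ = 0.444677, cos φ = 0.895691, sin λ = 0.613718, cos λ = 0.789526.
North component: ΔN = −sin φ cos λ·ΔX − sin φ sin λ·ΔY + cos φ·ΔZ = −(0.444677)(0.789526)(295) − (0.444677)(0.613718)(152) + (0.895691)(430) = 240.10 m.
1° of latitude spans 111100 m, so Δφ = 240.10 / 111100 × 3600 = 7.780″.

Δφ = 7.78″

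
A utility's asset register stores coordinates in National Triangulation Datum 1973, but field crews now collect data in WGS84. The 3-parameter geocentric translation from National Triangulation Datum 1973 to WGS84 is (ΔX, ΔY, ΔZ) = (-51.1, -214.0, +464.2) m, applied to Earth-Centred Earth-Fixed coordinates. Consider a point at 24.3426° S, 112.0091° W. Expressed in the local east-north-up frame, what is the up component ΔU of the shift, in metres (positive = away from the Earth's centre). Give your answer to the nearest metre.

The local up (radial) axis is (cos φ cos λ, cos φ sin λ, sin φ), giving ΔU = 17.447 + 180.766 − 191.339 = 6.87 m.

ΔU = 7 m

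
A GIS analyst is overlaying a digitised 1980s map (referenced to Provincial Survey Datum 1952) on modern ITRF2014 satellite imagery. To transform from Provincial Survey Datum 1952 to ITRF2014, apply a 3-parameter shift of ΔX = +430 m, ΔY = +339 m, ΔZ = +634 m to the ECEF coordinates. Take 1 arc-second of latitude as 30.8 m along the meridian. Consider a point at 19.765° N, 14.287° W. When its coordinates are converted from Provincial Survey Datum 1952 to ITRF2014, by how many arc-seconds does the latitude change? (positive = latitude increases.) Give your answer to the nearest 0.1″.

Δφ = 15.7″

sin φ = 0.338163, cos φ = 0.941088, sin λ = -0.246779, cos λ = 0.969072.
North component: ΔN = −sin φ cos λ·ΔX − sin φ sin λ·ΔY + cos φ·ΔZ = −(0.338163)(0.969072)(430) − (0.338163)(-0.246779)(339) + (0.941088)(634) = 484.03 m.
1° of latitude spans 3600 × 30.80 = 110880 m, so Δφ = 484.03 / 110880 × 3600 = 15.715″.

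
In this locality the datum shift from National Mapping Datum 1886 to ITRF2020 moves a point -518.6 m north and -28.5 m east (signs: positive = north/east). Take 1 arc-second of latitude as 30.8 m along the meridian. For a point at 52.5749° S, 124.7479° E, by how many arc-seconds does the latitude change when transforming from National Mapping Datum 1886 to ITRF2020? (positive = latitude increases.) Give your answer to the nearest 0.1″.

1″ of latitude = 30.80 m, so Δφ = -518.6 / 30.80 = -16.838″.

Δφ = -16.8″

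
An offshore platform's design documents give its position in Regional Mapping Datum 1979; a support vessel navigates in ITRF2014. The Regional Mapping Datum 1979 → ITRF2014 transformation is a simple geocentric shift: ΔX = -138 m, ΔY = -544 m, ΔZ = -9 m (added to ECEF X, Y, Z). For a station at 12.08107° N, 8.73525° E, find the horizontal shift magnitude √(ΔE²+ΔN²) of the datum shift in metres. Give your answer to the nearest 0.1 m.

At φ = 12.08107°, λ = 8.73525°: sin φ = 0.209296, cos φ = 0.977852, sin λ = 0.151869, cos λ = 0.988401.
ΔE = −sin λ·ΔX + cos λ·ΔY = −(0.151869)·(-138) + (0.988401)·(-544) = -516.73 m.
ΔN = −sin φ cos λ·ΔX − sin φ sin λ·ΔY + cos φ·ΔZ = −(0.209296)(0.988401)(-138) − (0.209296)(0.151869)(-544) + (0.977852)(-9) = 37.04 m.
Horizontal magnitude = √(ΔE² + ΔN²) = √((-516.73)² + 37.04²) = 518.06 m.

518.1 m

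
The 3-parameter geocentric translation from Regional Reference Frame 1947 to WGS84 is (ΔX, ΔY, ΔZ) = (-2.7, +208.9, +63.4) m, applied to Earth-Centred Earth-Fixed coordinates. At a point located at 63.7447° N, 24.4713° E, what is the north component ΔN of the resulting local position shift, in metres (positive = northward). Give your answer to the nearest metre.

The local north axis is (−sin φ cos λ, −sin φ sin λ, cos φ), giving ΔN = 2.204 − 77.607 + 28.046 = -47.36 m.

ΔN = -47 m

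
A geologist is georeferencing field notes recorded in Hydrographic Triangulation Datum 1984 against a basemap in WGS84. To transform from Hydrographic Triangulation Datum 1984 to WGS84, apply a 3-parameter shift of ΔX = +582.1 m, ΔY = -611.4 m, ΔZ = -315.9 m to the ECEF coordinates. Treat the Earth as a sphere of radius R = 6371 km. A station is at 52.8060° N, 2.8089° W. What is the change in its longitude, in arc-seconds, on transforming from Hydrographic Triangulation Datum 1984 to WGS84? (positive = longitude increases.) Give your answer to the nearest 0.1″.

Δλ = -31.2″

sin φ = 0.796593, cos φ = 0.604516, sin λ = -0.049005, cos λ = 0.998799.
East component: ΔE = −sin λ·ΔX + cos λ·ΔY = −(-0.049005)(582.1) + (0.998799)(-611.4) = -582.14 m.
1° of latitude spans πR/180 = 111195 m; at latitude φ, 1° of longitude spans that × cos φ = 67219.1 m, so Δλ = -582.14 / 67219.1 × 3600 = -31.177″.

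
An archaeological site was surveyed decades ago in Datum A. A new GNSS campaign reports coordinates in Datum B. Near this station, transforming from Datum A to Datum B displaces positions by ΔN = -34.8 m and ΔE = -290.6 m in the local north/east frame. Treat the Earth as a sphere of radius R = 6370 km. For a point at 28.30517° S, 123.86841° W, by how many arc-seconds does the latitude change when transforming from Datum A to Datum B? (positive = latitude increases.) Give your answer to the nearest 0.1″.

Δφ = -1.1″

On a sphere of radius R, 1 rad of latitude = R, so Δφ = ΔN / R = -34.8 / 6370000 = -5.4631e-06 rad = -1.127″.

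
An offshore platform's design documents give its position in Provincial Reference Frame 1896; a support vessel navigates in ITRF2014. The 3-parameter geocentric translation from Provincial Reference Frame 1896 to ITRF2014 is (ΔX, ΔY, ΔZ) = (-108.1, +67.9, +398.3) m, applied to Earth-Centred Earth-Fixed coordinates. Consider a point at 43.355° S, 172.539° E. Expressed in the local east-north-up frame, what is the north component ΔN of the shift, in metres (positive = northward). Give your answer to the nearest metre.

At φ = -43.355°, λ = 172.539°: sin φ = -0.686517, cos φ = 0.727114, sin λ = 0.129851, cos λ = -0.991533.
ΔN = −sin φ cos λ·ΔX − sin φ sin λ·ΔY + cos φ·ΔZ = −(-0.686517)(-0.991533)(-108.1) − (-0.686517)(0.129851)(67.9) + (0.727114)(398.3) = 369.25 m.

ΔN = 369 m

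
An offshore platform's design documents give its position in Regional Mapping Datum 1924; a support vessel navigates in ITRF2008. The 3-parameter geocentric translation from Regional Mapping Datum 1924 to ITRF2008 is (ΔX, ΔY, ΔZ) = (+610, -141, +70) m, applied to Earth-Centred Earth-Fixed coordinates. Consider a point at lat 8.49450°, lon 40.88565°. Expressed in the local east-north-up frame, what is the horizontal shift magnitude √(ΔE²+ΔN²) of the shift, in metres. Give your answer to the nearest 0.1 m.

The local east axis at (φ, λ) is (−sin λ, cos λ, 0), so ΔE = −sin(40.88565°)·610 + cos(40.88565°)·(-141) = -505.87 m.
The local north axis is (−sin φ cos λ, −sin φ sin λ, cos φ), giving ΔN = -68.122 + 13.633 + 69.232 = 14.74 m.
Horizontal magnitude = √(ΔE² + ΔN²) = √((-505.87)² + 14.74²) = 506.09 m.

506.1 m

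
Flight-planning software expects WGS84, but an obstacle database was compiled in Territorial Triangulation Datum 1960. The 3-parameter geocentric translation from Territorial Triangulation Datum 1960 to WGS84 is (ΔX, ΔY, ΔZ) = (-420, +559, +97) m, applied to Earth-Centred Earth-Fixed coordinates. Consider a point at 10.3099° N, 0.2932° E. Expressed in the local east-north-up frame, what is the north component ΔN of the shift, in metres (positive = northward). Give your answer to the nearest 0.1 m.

ΔN = 170.1 m

The local north axis is (−sin φ cos λ, −sin φ sin λ, cos φ), giving ΔN = 75.167 − 0.512 + 95.434 = 170.09 m.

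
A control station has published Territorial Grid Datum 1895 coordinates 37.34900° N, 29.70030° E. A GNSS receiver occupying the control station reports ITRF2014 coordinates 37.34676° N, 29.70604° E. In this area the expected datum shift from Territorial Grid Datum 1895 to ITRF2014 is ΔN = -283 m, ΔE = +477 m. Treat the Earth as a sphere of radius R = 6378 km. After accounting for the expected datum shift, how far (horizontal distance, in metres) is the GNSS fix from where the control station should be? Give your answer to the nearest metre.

Observed coordinate differences: Δφ = -0.00224°, Δλ = +0.00574°.
Converting to metres (1° lat = 111317 m, cos φ = 0.794955): observed ΔN = -249.4 m, observed ΔE = 507.9 m.
Subtracting the expected shift leaves a residual of -249.4 − (-283) = 33.6 m north and 507.9 − (477) = 30.9 m east.
Residual distance = √(33.6² + 30.9²) = 45.7 m.

46 m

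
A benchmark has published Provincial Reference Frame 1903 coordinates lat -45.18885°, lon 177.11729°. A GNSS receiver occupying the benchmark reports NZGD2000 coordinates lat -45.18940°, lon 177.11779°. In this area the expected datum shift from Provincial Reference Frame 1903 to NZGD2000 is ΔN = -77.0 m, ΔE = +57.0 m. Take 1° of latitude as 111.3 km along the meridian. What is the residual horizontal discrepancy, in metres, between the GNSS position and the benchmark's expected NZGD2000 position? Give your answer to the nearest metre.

24 m

Observed coordinate differences: Δφ = -0.00055°, Δλ = +0.00050°.
Converting to metres (1° lat = 111300 m, cos φ = 0.704772): observed ΔN = -61.2 m, observed ΔE = 39.2 m.
Subtracting the expected shift leaves a residual of -61.2 − (-77.0) = 15.8 m north and 39.2 − (57.0) = -17.8 m east.
Residual distance = √(15.8² + (-17.8)²) = 23.8 m.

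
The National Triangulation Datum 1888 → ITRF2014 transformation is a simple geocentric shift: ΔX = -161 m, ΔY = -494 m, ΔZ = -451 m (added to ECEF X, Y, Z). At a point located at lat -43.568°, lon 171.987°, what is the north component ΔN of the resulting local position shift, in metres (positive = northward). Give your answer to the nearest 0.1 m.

The local north axis is (−sin φ cos λ, −sin φ sin λ, cos φ), giving ΔN = 109.880 − 47.461 − 326.775 = -264.36 m.

ΔN = -264.4 m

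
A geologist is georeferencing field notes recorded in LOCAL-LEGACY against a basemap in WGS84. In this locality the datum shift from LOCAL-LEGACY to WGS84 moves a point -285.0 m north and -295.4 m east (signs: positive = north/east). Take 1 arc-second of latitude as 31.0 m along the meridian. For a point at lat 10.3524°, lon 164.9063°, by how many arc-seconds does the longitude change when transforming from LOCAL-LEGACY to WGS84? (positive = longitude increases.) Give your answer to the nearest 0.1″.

At latitude 10.3524°, cos φ = 0.983721.
1″ of longitude at this latitude = 31.00 × cos φ = 30.4954 m, so Δλ = -295.4 / 30.4954 = -9.687″.

Δλ = -9.7″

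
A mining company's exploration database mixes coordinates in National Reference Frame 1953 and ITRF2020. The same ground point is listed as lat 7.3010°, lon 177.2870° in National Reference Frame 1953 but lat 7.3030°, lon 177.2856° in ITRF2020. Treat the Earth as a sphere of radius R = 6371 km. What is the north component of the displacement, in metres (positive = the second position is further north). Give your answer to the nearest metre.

Δφ = 7.3030° − 7.3010° = +0.0020°; Δλ = 177.2856° − 177.2870° = -0.0014°.
1° along a meridian = πR/180 = 111195 m.
ΔN = Δφ × 111195 = 222.4 m; ΔE = Δλ × 111195 × cos(7.3010°) = -0.0014 × 111195 × 0.991892 = -154.4 m.

ΔN = 222 m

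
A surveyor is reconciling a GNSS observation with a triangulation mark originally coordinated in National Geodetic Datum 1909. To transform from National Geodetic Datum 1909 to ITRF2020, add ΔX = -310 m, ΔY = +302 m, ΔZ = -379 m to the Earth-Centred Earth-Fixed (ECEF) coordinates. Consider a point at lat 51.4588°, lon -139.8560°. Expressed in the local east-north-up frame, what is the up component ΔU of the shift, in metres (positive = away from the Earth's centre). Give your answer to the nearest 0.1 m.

The local up (radial) axis is (cos φ cos λ, cos φ sin λ, sin φ), giving ΔU = 147.652 − 121.315 − 296.439 = -270.10 m.

ΔU = -270.1 m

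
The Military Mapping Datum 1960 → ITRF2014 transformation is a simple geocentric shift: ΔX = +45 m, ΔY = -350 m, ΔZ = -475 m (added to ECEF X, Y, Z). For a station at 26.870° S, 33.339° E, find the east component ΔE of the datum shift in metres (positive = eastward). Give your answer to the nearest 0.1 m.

ΔE = -317.1 m

At φ = -26.870°, λ = 33.339°: sin φ = -0.451968, cos φ = 0.892034, sin λ = 0.549592, cos λ = 0.835433.
ΔE = −sin λ·ΔX + cos λ·ΔY = −(0.549592)·(45) + (0.835433)·(-350) = -317.13 m.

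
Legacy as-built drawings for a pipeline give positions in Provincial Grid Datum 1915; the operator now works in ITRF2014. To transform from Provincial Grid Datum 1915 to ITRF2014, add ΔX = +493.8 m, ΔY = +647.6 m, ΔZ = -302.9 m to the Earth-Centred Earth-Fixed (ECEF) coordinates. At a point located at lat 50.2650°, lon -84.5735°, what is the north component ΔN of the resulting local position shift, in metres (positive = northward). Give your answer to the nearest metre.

ΔN = 266 m

The local north axis is (−sin φ cos λ, −sin φ sin λ, cos φ), giving ΔN = -35.911 + 495.778 − 193.625 = 266.24 m.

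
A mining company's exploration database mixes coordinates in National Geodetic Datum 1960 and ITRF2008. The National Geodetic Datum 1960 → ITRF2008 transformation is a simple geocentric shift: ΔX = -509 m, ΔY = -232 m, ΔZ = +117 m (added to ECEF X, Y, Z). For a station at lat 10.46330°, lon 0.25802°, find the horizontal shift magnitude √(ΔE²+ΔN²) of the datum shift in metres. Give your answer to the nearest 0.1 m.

309.7 m

At φ = 10.46330°, λ = 0.25802°: sin φ = 0.181606, cos φ = 0.983371, sin λ = 0.004503, cos λ = 0.999990.
ΔE = −sin λ·ΔX + cos λ·ΔY = −(0.004503)·(-509) + (0.999990)·(-232) = -229.71 m.
ΔN = −sin φ cos λ·ΔX − sin φ sin λ·ΔY + cos φ·ΔZ = −(0.181606)(0.999990)(-509) − (0.181606)(0.004503)(-232) + (0.983371)(117) = 207.68 m.
Horizontal magnitude = √(ΔE² + ΔN²) = √((-229.71)² + 207.68²) = 309.67 m.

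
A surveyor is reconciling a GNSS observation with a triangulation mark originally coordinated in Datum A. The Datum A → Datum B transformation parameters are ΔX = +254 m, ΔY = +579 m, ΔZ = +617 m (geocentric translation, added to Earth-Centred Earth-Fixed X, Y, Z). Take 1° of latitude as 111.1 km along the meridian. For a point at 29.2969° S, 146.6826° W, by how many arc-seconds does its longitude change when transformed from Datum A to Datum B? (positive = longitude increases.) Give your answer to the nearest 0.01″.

Δλ = -12.79″

sin φ = -0.489335, cos φ = 0.872096, sin λ = -0.549277, cos λ = -0.835641.
East component: ΔE = −sin λ·ΔX + cos λ·ΔY = −(-0.549277)(254) + (-0.835641)(579) = -344.32 m.
1° of latitude spans 111100 m; at latitude φ, 1° of longitude spans that × cos φ = 96889.8 m, so Δλ = -344.32 / 96889.8 × 3600 = -12.793″.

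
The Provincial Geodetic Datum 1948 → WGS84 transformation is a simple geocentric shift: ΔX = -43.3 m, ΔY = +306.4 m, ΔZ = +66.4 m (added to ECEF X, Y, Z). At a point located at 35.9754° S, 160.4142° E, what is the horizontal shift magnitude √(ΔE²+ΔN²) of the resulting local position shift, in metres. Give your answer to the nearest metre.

307 m

The local east axis at (φ, λ) is (−sin λ, cos λ, 0), so ΔE = −sin(160.4142°)·(-43.3) + cos(160.4142°)·306.4 = -274.16 m.
The local north axis is (−sin φ cos λ, −sin φ sin λ, cos φ), giving ΔN = 23.964 + 60.336 + 53.735 = 138.04 m.
Horizontal magnitude = √(ΔE² + ΔN²) = √((-274.16)² + 138.04²) = 306.95 m.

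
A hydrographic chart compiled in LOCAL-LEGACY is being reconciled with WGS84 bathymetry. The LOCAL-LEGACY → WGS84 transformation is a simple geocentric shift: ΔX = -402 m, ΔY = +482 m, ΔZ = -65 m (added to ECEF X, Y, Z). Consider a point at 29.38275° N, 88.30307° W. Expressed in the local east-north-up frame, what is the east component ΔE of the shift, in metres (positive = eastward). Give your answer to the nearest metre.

The local east axis at (φ, λ) is (−sin λ, cos λ, 0), so ΔE = −sin(-88.30307°)·(-402) + cos(-88.30307°)·482 = -387.55 m.

ΔE = -388 m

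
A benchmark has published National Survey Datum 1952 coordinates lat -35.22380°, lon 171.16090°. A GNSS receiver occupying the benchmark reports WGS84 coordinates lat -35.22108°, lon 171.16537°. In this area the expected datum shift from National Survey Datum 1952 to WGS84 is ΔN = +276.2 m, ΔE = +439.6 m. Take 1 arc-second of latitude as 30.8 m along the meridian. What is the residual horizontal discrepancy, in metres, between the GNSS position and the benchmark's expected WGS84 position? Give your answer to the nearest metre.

43 m

Observed coordinate differences: Δφ = +0.00272°, Δλ = +0.00447°.
Converting to metres (1° lat = 110880 m, cos φ = 0.816905): observed ΔN = 301.6 m, observed ΔE = 404.9 m.
Subtracting the expected shift leaves a residual of 301.6 − (276.2) = 25.4 m north and 404.9 − (439.6) = -34.7 m east.
Residual distance = √(25.4² + (-34.7)²) = 43.0 m.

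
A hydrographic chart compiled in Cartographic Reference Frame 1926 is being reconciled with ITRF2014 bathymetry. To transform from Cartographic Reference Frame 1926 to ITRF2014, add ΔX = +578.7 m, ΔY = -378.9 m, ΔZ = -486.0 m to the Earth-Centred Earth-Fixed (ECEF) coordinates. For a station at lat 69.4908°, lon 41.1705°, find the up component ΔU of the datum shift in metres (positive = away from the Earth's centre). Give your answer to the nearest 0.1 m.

ΔU = -390.0 m

At φ = 69.4908°, λ = 41.1705°: sin φ = 0.936616, cos φ = 0.350358, sin λ = 0.658302, cos λ = 0.752754.
ΔU = cos φ cos λ·ΔX + cos φ sin λ·ΔY + sin φ·ΔZ = (0.350358)(0.752754)(578.7) + (0.350358)(0.658302)(-378.9) + (0.936616)(-486.0) = -389.96 m.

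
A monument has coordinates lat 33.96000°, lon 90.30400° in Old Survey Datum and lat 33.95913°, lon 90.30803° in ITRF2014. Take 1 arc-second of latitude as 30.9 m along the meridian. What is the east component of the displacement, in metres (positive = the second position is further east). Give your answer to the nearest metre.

Δφ = 33.95913° − 33.96000° = -0.00087°; Δλ = 90.30803° − 90.30400° = +0.00403°.
1° of latitude = 3600 × 30.90 = 111240 m.
ΔN = Δφ × 111240 = -96.8 m; ΔE = Δλ × 111240 × cos(33.96000°) = +0.00403 × 111240 × 0.829428 = 371.8 m.

ΔE = 372 m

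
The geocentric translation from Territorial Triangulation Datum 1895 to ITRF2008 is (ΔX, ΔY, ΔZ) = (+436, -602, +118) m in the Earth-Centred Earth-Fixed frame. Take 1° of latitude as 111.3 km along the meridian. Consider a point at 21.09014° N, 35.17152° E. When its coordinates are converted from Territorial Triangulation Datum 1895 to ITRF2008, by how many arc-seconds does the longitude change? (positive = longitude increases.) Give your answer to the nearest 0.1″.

Δλ = -25.8″

sin φ = 0.359836, cos φ = 0.933015, sin λ = 0.576026, cos λ = 0.817431.
East component: ΔE = −sin λ·ΔX + cos λ·ΔY = −(0.576026)(436) + (0.817431)(-602) = -743.24 m.
1° of latitude spans 111300 m; at latitude φ, 1° of longitude spans that × cos φ = 103844.6 m, so Δλ = -743.24 / 103844.6 × 3600 = -25.766″.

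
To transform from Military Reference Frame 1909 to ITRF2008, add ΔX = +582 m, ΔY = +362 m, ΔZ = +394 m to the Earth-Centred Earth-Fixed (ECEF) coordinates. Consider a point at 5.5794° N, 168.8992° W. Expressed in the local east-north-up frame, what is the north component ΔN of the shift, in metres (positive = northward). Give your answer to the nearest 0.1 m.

At φ = 5.5794°, λ = -168.8992°: sin φ = 0.097225, cos φ = 0.995262, sin λ = -0.192536, cos λ = -0.981290.
ΔN = −sin φ cos λ·ΔX − sin φ sin λ·ΔY + cos φ·ΔZ = −(0.097225)(-0.981290)(582) − (0.097225)(-0.192536)(362) + (0.995262)(394) = 454.44 m.

ΔN = 454.4 m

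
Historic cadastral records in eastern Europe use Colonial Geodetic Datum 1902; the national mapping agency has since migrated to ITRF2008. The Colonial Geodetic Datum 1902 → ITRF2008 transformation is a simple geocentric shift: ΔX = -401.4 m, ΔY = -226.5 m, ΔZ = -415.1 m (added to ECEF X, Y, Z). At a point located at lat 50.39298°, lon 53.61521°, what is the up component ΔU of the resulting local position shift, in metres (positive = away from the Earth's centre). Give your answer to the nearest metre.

ΔU = -588 m

The local up (radial) axis is (cos φ cos λ, cos φ sin λ, sin φ), giving ΔU = -151.801 − 116.248 − 319.808 = -587.86 m.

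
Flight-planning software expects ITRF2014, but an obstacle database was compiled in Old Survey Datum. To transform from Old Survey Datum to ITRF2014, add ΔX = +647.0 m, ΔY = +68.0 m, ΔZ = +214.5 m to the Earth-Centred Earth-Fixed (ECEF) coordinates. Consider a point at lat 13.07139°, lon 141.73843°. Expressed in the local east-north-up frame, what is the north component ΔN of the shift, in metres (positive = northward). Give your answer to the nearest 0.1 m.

The local north axis is (−sin φ cos λ, −sin φ sin λ, cos φ), giving ΔN = 114.896 − 9.524 + 208.942 = 314.31 m.

ΔN = 314.3 m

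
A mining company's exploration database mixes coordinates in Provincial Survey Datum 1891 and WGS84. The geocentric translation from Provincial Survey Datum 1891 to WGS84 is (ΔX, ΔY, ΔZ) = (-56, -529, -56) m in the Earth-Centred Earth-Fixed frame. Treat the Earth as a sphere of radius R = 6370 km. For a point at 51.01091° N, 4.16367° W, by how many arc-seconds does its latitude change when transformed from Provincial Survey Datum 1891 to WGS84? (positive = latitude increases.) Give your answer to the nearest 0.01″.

Δφ = -0.70″

sin φ = 0.777266, cos φ = 0.629172, sin λ = -0.072606, cos λ = 0.997361.
North component: ΔN = −sin φ cos λ·ΔX − sin φ sin λ·ΔY + cos φ·ΔZ = −(0.777266)(0.997361)(-56) − (0.777266)(-0.072606)(-529) + (0.629172)(-56) = -21.68 m.
1° of latitude spans πR/180 = 111177 m, so Δφ = -21.68 / 111177 × 3600 = -0.702″.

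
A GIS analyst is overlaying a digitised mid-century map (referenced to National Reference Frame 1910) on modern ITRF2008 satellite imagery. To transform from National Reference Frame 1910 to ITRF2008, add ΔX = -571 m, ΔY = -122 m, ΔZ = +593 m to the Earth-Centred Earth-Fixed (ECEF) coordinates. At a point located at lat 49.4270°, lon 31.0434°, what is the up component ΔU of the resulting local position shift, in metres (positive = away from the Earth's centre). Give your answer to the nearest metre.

ΔU = 91 m

At φ = 49.4270°, λ = 31.0434°: sin φ = 0.759578, cos φ = 0.650416, sin λ = 0.515687, cos λ = 0.856777.
ΔU = cos φ cos λ·ΔX + cos φ sin λ·ΔY + sin φ·ΔZ = (0.650416)(0.856777)(-571) + (0.650416)(0.515687)(-122) + (0.759578)(593) = 91.31 m.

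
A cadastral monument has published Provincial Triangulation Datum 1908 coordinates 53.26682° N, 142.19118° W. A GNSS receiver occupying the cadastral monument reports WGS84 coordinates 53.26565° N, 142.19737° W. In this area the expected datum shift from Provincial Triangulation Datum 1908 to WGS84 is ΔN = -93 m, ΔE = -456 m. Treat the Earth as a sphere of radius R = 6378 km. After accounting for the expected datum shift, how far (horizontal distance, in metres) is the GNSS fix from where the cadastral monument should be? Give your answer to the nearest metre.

Observed coordinate differences: Δφ = -0.00117°, Δλ = -0.00619°.
Converting to metres (1° lat = 111317 m, cos φ = 0.598089): observed ΔN = -130.2 m, observed ΔE = -412.1 m.
Subtracting the expected shift leaves a residual of -130.2 − (-93) = -37.2 m north and -412.1 − (-456) = 43.9 m east.
Residual distance = √((-37.2)² + 43.9²) = 57.6 m.

58 m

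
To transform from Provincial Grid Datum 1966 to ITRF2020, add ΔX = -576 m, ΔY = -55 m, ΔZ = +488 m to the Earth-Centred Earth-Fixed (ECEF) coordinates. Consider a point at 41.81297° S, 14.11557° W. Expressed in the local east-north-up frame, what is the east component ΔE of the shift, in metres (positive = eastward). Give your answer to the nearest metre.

ΔE = -194 m

The local east axis at (φ, λ) is (−sin λ, cos λ, 0), so ΔE = −sin(-14.11557°)·(-576) + cos(-14.11557°)·(-55) = -193.81 m.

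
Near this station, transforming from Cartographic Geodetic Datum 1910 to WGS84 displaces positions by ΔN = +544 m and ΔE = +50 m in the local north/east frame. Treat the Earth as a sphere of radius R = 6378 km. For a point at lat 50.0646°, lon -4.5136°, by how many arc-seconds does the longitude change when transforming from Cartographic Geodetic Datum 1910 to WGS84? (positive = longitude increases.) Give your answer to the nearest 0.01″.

At latitude 50.0646°, cos φ = 0.641923.
One radian of longitude at latitude φ spans R cos φ, so Δλ = ΔE / (R cos φ) = 50.0 / (6378000 × 0.641923) = 1.2212e-05 rad = 2.519″.

Δλ = 2.52″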